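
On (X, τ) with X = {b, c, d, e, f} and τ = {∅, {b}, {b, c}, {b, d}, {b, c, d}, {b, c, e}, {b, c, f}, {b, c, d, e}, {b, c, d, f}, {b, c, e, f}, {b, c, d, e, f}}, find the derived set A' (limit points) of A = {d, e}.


A' = ∅

For each x ∈ X, list the open sets U ∈ τ with x ∈ U, then check whether U ∩ (A ∖ {x}) ≠ ∅ for every such U.
  x = b: open {b} ∋ x has {b} ∩ (A ∖ {b}) = ∅, so x is NOT a limit point.
  x = c: open {b, c} ∋ x has {b, c} ∩ (A ∖ {c}) = ∅, so x is NOT a limit point.
  x = d: open {b, d} ∋ x has {b, d} ∩ (A ∖ {d}) = ∅, so x is NOT a limit point.
  x = e: open {b, c, e} ∋ x has {b, c, e} ∩ (A ∖ {e}) = ∅, so x is NOT a limit point.
  x = f: open {b, c, f} ∋ x has {b, c, f} ∩ (A ∖ {f}) = ∅, so x is NOT a limit point.
Collecting: A' = ∅.


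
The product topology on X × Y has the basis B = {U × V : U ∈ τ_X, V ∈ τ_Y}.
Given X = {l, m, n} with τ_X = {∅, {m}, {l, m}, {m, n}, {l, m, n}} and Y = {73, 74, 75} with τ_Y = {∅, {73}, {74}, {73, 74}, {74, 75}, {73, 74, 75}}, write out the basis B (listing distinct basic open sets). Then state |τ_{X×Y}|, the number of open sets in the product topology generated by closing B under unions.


Basis B = {∅ × ∅, {m} × {73}, {m} × {74}, {l, m} × {73}, {l, m} × {74}, {m} × {73, 74}, {m, n} × {73}, {m} × {74, 75}, {m, n} × {74}, {l, m, n} × {73}, {l, m, n} × {74}, {m} × {73, 74, 75}, {l, m} × {73, 74}, {l, m} × {74, 75}, {m, n} × {73, 74}, {m, n} × {74, 75}, {l, m} × {73, 74, 75}, {l, m, n} × {73, 74}, {l, m, n} × {74, 75}, {m, n} × {73, 74, 75}, {l, m, n} × {73, 74, 75}}; |τ_{X×Y}| = 70.

Enumerate products U × V with U ∈ τ_X, V ∈ τ_Y (deduplicated):
  ∅ × ∅ = {} (∅)
  {m} × {73} = {(m,73)}
  {m} × {74} = {(m,74)}
  {l, m} × {73} = {(l,73), (m,73)}
  {l, m} × {74} = {(l,74), (m,74)}
  {m} × {73, 74} = {(m,73), (m,74)}
  {m, n} × {73} = {(m,73), (n,73)}
  {m} × {74, 75} = {(m,74), (m,75)}
  {m, n} × {74} = {(m,74), (n,74)}
  {l, m, n} × {73} = {(l,73), (m,73), (n,73)}
  {l, m, n} × {74} = {(l,74), (m,74), (n,74)}
  {m} × {73, 74, 75} = {(m,73), (m,74), (m,75)}
  {l, m} × {73, 74} = {(l,73), (l,74), (m,73), (m,74)}
  {l, m} × {74, 75} = {(l,74), (l,75), (m,74), (m,75)}
  {m, n} × {73, 74} = {(m,73), (m,74), (n,73), (n,74)}
  {m, n} × {74, 75} = {(m,74), (m,75), (n,74), (n,75)}
  {l, m} × {73, 74, 75} = {(l,73), (l,74), (l,75), (m,73), (m,74), (m,75)}
  {l, m, n} × {73, 74} = {(l,73), (l,74), (m,73), (m,74), (n,73), (n,74)}
  {l, m, n} × {74, 75} = {(l,74), (l,75), (m,74), (m,75), (n,74), (n,75)}
  {m, n} × {73, 74, 75} = {(m,73), (m,74), (m,75), (n,73), (n,74), (n,75)}
  {l, m, n} × {73, 74, 75} = {(l,73), (l,74), (l,75), (m,73), (m,74), (m,75), (n,73), (n,74), (n,75)}
These 21 distinct sets form the basis B.
Close under arbitrary unions to get τ_{X×Y}; counting gives |τ_{X×Y}| = 70.


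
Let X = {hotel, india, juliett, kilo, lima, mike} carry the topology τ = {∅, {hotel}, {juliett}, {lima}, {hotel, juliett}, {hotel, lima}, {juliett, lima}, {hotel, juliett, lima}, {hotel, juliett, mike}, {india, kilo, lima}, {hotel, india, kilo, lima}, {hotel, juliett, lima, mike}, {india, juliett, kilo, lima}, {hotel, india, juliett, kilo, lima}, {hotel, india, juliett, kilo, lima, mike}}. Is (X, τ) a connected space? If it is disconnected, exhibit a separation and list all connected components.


(X, τ) is disconnected; components = [{hotel, juliett, mike}, {india, kilo, lima}].

Find clopen sets (U ∈ τ with X ∖ U ∈ τ):
  U = ∅, X ∖ U = {hotel, india, juliett, kilo, lima, mike} — both open, so U is clopen.
  U = {hotel, juliett, mike}, X ∖ U = {india, kilo, lima} — both open, so U is clopen.
  U = {india, kilo, lima}, X ∖ U = {hotel, juliett, mike} — both open, so U is clopen.
  U = {hotel, india, juliett, kilo, lima, mike}, X ∖ U = ∅ — both open, so U is clopen.
Nontrivial clopen(s) exist: e.g. {india, kilo, lima}. So (X, τ) is disconnected.
Compute connected components by grouping points that agree on all clopens:
  component: {hotel, juliett, mike}
  component: {india, kilo, lima}


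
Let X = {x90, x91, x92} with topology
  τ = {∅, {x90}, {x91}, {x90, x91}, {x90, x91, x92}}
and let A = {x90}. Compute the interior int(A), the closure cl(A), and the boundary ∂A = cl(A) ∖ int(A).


int(A) = {x90}, cl(A) = {x90, x92}, ∂A = {x92}.

Closed sets in (X, τ) are complements of opens:
  closed(X, τ) = {∅, {x92}, {x90, x92}, {x91, x92}, {x90, x91, x92}}.
int(A) = ⋃ {U ∈ τ : U ⊆ A}. Opens contained in A: ∅, {x90}.
Taking the union of these: int(A) = {x90}.
cl(A) = ⋂ {C closed : A ⊆ C}. Closed sets containing A: {x90, x92}, {x90, x91, x92}.
Intersecting these: cl(A) = {x90, x92}.
∂A = cl(A) ∖ int(A) = {x90, x92} ∖ {x90} = {x92}.


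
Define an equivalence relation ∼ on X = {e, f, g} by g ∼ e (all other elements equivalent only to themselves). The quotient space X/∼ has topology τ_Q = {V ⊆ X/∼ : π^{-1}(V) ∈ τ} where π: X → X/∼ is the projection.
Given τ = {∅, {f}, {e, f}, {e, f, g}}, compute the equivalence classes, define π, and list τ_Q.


X/∼ = {[e=g], [f]}; |τ_Q| = 3.

Equivalence classes: [e=g], [f].
Quotient map π: X → X/∼ sends e ↦ [e=g], f ↦ [f], g ↦ [e=g].
For each subset V ⊆ X/∼, compute π^{-1}(V) ⊆ X and check whether π^{-1}(V) ∈ τ. V is open in τ_Q iff π^{-1}(V) ∈ τ.
  V = {}: π^{-1}(V) = ∅ ∈ τ ✓.
  V = {[e=g]}: π^{-1}(V) = {e, g} ∉ τ ✗.
  V = {[f]}: π^{-1}(V) = {f} ∈ τ ✓.
  V = {[e=g], [f]}: π^{-1}(V) = {e, f, g} ∈ τ ✓.
Open sets in the quotient: τ_Q = {{}, {[f]}, {[e=g], [f]}} (3 elements).


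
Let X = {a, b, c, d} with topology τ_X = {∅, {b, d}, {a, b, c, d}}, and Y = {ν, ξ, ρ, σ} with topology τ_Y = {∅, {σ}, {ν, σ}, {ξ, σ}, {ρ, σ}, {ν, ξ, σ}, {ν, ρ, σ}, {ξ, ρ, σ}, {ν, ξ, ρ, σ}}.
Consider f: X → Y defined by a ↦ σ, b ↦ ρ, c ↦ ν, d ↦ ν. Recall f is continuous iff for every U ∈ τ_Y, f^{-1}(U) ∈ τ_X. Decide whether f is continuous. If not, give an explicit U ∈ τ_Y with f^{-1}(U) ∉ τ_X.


f is NOT continuous.

Compute f^{-1}(U) for each U ∈ τ_Y:
  U = ∅: f^{-1}(U) = ∅ ∈ τ_X ✓.
  U = {σ}: f^{-1}(U) = {a} ∉ τ_X ✗.
  U = {ν, σ}: f^{-1}(U) = {a, c, d} ∉ τ_X ✗.
  U = {ξ, σ}: f^{-1}(U) = {a} ∉ τ_X ✗.
  U = {ρ, σ}: f^{-1}(U) = {a, b} ∉ τ_X ✗.
  U = {ν, ξ, σ}: f^{-1}(U) = {a, c, d} ∉ τ_X ✗.
  U = {ν, ρ, σ}: f^{-1}(U) = {a, b, c, d} ∈ τ_X ✓.
  U = {ξ, ρ, σ}: f^{-1}(U) = {a, b} ∉ τ_X ✗.
  U = {ν, ξ, ρ, σ}: f^{-1}(U) = {a, b, c, d} ∈ τ_X ✓.
Found U = {σ} with f^{-1}(U) = {a} not in τ_X. Therefore f is NOT continuous.


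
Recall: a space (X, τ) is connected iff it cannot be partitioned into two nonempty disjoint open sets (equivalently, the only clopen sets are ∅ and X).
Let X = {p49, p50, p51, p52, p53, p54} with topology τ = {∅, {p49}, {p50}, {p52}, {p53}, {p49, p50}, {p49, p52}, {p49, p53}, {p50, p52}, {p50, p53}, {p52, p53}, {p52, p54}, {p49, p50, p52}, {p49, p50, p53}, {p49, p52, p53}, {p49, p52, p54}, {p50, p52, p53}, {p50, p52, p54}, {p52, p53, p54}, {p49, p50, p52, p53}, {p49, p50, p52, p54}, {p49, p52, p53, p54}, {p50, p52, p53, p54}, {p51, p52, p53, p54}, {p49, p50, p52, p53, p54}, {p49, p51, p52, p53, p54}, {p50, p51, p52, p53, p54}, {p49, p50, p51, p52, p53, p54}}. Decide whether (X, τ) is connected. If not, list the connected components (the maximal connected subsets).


(X, τ) is disconnected; components = [{p49}, {p50}, {p51, p52, p53, p54}].

Find clopen sets (U ∈ τ with X ∖ U ∈ τ):
  U = ∅, X ∖ U = {p49, p50, p51, p52, p53, p54} — both open, so U is clopen.
  U = {p49}, X ∖ U = {p50, p51, p52, p53, p54} — both open, so U is clopen.
  U = {p50}, X ∖ U = {p49, p51, p52, p53, p54} — both open, so U is clopen.
  U = {p49, p50}, X ∖ U = {p51, p52, p53, p54} — both open, so U is clopen.
  U = {p51, p52, p53, p54}, X ∖ U = {p49, p50} — both open, so U is clopen.
  U = {p49, p51, p52, p53, p54}, X ∖ U = {p50} — both open, so U is clopen.
  U = {p50, p51, p52, p53, p54}, X ∖ U = {p49} — both open, so U is clopen.
  U = {p49, p50, p51, p52, p53, p54}, X ∖ U = ∅ — both open, so U is clopen.
Nontrivial clopen(s) exist: e.g. {p49, p50}. So (X, τ) is disconnected.
Compute connected components by grouping points that agree on all clopens:
  component: {p49}
  component: {p50}
  component: {p51, p52, p53, p54}


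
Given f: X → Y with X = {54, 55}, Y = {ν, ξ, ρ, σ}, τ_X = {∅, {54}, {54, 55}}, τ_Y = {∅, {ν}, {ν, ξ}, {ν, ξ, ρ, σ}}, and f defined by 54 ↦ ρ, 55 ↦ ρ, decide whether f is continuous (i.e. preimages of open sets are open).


f IS continuous.

Compute f^{-1}(U) for each U ∈ τ_Y:
  U = ∅: f^{-1}(U) = ∅ ∈ τ_X ✓.
  U = {ν}: f^{-1}(U) = ∅ ∈ τ_X ✓.
  U = {ν, ξ}: f^{-1}(U) = ∅ ∈ τ_X ✓.
  U = {ν, ξ, ρ, σ}: f^{-1}(U) = {54, 55} ∈ τ_X ✓.
Every preimage lies in τ_X, so f IS continuous.


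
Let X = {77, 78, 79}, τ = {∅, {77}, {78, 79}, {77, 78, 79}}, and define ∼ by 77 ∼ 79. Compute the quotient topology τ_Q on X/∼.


X/∼ = {[77=79], [78]}; |τ_Q| = 2.

Equivalence classes: [77=79], [78].
Quotient map π: X → X/∼ sends 77 ↦ [77=79], 78 ↦ [78], 79 ↦ [77=79].
For each subset V ⊆ X/∼, compute π^{-1}(V) ⊆ X and check whether π^{-1}(V) ∈ τ. V is open in τ_Q iff π^{-1}(V) ∈ τ.
  V = {}: π^{-1}(V) = ∅ ∈ τ ✓.
  V = {[77=79]}: π^{-1}(V) = {77, 79} ∉ τ ✗.
  V = {[78]}: π^{-1}(V) = {78} ∉ τ ✗.
  V = {[77=79], [78]}: π^{-1}(V) = {77, 78, 79} ∈ τ ✓.
Open sets in the quotient: τ_Q = {{}, {[77=79], [78]}} (2 elements).


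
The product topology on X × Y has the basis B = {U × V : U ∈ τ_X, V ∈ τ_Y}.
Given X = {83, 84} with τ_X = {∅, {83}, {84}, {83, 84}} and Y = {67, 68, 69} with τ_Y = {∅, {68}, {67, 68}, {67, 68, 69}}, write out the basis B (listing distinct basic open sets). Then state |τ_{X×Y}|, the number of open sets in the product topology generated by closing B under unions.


Basis B = {∅ × ∅, {83} × {68}, {84} × {68}, {83} × {67, 68}, {83, 84} × {68}, {84} × {67, 68}, {83} × {67, 68, 69}, {84} × {67, 68, 69}, {83, 84} × {67, 68}, {83, 84} × {67, 68, 69}}; |τ_{X×Y}| = 16.

Enumerate products U × V with U ∈ τ_X, V ∈ τ_Y (deduplicated):
  ∅ × ∅ = {} (∅)
  {83} × {68} = {(83,68)}
  {84} × {68} = {(84,68)}
  {83} × {67, 68} = {(83,67), (83,68)}
  {83, 84} × {68} = {(83,68), (84,68)}
  {84} × {67, 68} = {(84,67), (84,68)}
  {83} × {67, 68, 69} = {(83,67), (83,68), (83,69)}
  {84} × {67, 68, 69} = {(84,67), (84,68), (84,69)}
  {83, 84} × {67, 68} = {(83,67), (83,68), (84,67), (84,68)}
  {83, 84} × {67, 68, 69} = {(83,67), (83,68), (83,69), (84,67), (84,68), (84,69)}
These 10 distinct sets form the basis B.
Close under arbitrary unions to get τ_{X×Y}; counting gives |τ_{X×Y}| = 16.


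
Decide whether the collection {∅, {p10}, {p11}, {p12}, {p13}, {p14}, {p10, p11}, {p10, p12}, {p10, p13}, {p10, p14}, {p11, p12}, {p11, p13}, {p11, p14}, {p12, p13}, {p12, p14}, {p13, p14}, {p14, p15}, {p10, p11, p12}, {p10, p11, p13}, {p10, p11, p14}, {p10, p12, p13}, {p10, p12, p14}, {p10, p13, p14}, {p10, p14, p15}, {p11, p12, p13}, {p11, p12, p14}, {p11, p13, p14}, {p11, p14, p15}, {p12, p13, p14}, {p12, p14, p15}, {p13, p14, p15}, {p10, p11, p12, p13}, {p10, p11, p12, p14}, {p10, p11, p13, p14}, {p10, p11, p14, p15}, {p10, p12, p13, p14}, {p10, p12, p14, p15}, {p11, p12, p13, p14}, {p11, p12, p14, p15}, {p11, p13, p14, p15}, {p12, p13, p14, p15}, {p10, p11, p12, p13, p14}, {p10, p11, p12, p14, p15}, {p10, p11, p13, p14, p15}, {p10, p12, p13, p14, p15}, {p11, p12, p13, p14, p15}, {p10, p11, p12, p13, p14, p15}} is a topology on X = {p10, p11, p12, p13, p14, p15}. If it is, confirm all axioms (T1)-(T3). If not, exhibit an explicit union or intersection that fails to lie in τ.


τ is NOT a topology on X.

Axiom (T1): ∅ ∈ τ? Yes; X ∈ τ? Yes.
Axiom (T2/T3): check pairwise unions and intersections of members of τ.
Counterexample for (T2): {p10} ∪ {p13, p14, p15} = {p10, p13, p14, p15} ∉ τ. Therefore τ is NOT a topology.


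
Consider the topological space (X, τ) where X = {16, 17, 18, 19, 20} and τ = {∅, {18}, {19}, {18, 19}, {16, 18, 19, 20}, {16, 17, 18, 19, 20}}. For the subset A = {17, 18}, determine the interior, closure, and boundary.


int(A) = {18}, cl(A) = {16, 17, 18, 20}, ∂A = {16, 17, 20}.

Closed sets in (X, τ) are complements of opens:
  closed(X, τ) = {∅, {17}, {16, 17, 20}, {16, 17, 18, 20}, {16, 17, 19, 20}, {16, 17, 18, 19, 20}}.
int(A) = ⋃ {U ∈ τ : U ⊆ A}. Opens contained in A: ∅, {18}.
Taking the union of these: int(A) = {18}.
cl(A) = ⋂ {C closed : A ⊆ C}. Closed sets containing A: {16, 17, 18, 20}, {16, 17, 18, 19, 20}.
Intersecting these: cl(A) = {16, 17, 18, 20}.
∂A = cl(A) ∖ int(A) = {16, 17, 18, 20} ∖ {18} = {16, 17, 20}.


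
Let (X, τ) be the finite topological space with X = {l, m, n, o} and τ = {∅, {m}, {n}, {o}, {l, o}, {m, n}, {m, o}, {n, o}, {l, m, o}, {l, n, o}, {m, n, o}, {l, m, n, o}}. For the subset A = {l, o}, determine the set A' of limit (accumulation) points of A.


A' = {l}

For each x ∈ X, list the open sets U ∈ τ with x ∈ U, then check whether U ∩ (A ∖ {x}) ≠ ∅ for every such U.
  x = l: opens ∋ x are {l, o}, {l, m, o}, {l, n, o}, {l, m, n, o}; each meets A ∖ {l}, so x IS a limit point.
  x = m: open {m} ∋ x has {m} ∩ (A ∖ {m}) = ∅, so x is NOT a limit point.
  x = n: open {n} ∋ x has {n} ∩ (A ∖ {n}) = ∅, so x is NOT a limit point.
  x = o: open {o} ∋ x has {o} ∩ (A ∖ {o}) = ∅, so x is NOT a limit point.
Collecting: A' = {l}.


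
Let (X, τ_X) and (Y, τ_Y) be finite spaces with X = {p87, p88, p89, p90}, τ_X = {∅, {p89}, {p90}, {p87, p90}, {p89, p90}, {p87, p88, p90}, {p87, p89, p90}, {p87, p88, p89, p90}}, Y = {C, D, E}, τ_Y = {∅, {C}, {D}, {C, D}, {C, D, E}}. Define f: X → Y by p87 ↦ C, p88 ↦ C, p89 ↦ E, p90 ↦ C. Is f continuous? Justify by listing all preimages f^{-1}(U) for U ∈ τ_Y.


f IS continuous.

Compute f^{-1}(U) for each U ∈ τ_Y:
  U = ∅: f^{-1}(U) = ∅ ∈ τ_X ✓.
  U = {C}: f^{-1}(U) = {p87, p88, p90} ∈ τ_X ✓.
  U = {D}: f^{-1}(U) = ∅ ∈ τ_X ✓.
  U = {C, D}: f^{-1}(U) = {p87, p88, p90} ∈ τ_X ✓.
  U = {C, D, E}: f^{-1}(U) = {p87, p88, p89, p90} ∈ τ_X ✓.
Every preimage lies in τ_X, so f IS continuous.


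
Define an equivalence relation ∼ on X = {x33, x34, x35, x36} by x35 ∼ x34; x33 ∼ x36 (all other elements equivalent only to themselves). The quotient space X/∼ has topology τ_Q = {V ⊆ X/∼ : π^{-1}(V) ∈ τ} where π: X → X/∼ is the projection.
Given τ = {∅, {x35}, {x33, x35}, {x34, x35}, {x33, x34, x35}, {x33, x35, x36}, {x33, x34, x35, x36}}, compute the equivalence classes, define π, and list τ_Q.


X/∼ = {[x33=x36], [x34=x35]}; |τ_Q| = 3.

Equivalence classes: [x33=x36], [x34=x35].
Quotient map π: X → X/∼ sends x33 ↦ [x33=x36], x34 ↦ [x34=x35], x35 ↦ [x34=x35], x36 ↦ [x33=x36].
For each subset V ⊆ X/∼, compute π^{-1}(V) ⊆ X and check whether π^{-1}(V) ∈ τ. V is open in τ_Q iff π^{-1}(V) ∈ τ.
  V = {}: π^{-1}(V) = ∅ ∈ τ ✓.
  V = {[x33=x36]}: π^{-1}(V) = {x33, x36} ∉ τ ✗.
  V = {[x34=x35]}: π^{-1}(V) = {x34, x35} ∈ τ ✓.
  V = {[x33=x36], [x34=x35]}: π^{-1}(V) = {x33, x34, x35, x36} ∈ τ ✓.
Open sets in the quotient: τ_Q = {{}, {[x34=x35]}, {[x33=x36], [x34=x35]}} (3 elements).


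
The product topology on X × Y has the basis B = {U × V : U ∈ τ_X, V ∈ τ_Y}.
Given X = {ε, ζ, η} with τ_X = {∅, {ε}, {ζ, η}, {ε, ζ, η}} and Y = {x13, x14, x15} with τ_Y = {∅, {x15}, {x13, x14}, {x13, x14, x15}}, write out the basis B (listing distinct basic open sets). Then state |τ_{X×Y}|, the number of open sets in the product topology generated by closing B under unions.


Basis B = {∅ × ∅, {ε} × {x15}, {ε} × {x13, x14}, {ζ, η} × {x15}, {ε} × {x13, x14, x15}, {ε, ζ, η} × {x15}, {ζ, η} × {x13, x14}, {ε, ζ, η} × {x13, x14}, {ζ, η} × {x13, x14, x15}, {ε, ζ, η} × {x13, x14, x15}}; |τ_{X×Y}| = 16.

Enumerate products U × V with U ∈ τ_X, V ∈ τ_Y (deduplicated):
  ∅ × ∅ = {} (∅)
  {ε} × {x15} = {(ε,x15)}
  {ε} × {x13, x14} = {(ε,x13), (ε,x14)}
  {ζ, η} × {x15} = {(ζ,x15), (η,x15)}
  {ε} × {x13, x14, x15} = {(ε,x13), (ε,x14), (ε,x15)}
  {ε, ζ, η} × {x15} = {(ε,x15), (ζ,x15), (η,x15)}
  {ζ, η} × {x13, x14} = {(ζ,x13), (ζ,x14), (η,x13), (η,x14)}
  {ε, ζ, η} × {x13, x14} = {(ε,x13), (ε,x14), (ζ,x13), (ζ,x14), (η,x13), (η,x14)}
  {ζ, η} × {x13, x14, x15} = {(ζ,x13), (ζ,x14), (ζ,x15), (η,x13), (η,x14), (η,x15)}
  {ε, ζ, η} × {x13, x14, x15} = {(ε,x13), (ε,x14), (ε,x15), (ζ,x13), (ζ,x14), (ζ,x15), (η,x13), (η,x14), (η,x15)}
These 10 distinct sets form the basis B.
Close under arbitrary unions to get τ_{X×Y}; counting gives |τ_{X×Y}| = 16.


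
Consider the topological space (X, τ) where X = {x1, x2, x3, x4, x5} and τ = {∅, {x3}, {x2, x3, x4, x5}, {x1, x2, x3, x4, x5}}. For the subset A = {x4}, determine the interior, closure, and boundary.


int(A) = ∅, cl(A) = {x1, x2, x4, x5}, ∂A = {x1, x2, x4, x5}.

Closed sets in (X, τ) are complements of opens:
  closed(X, τ) = {∅, {x1}, {x1, x2, x4, x5}, {x1, x2, x3, x4, x5}}.
int(A) = ⋃ {U ∈ τ : U ⊆ A}. Opens contained in A: ∅.
Taking the union of these: int(A) = ∅.
cl(A) = ⋂ {C closed : A ⊆ C}. Closed sets containing A: {x1, x2, x4, x5}, {x1, x2, x3, x4, x5}.
Intersecting these: cl(A) = {x1, x2, x4, x5}.
∂A = cl(A) ∖ int(A) = {x1, x2, x4, x5} ∖ ∅ = {x1, x2, x4, x5}.


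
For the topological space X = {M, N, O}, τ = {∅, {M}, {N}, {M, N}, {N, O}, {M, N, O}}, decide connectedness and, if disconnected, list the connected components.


(X, τ) is disconnected; components = [{M}, {N, O}].

Find clopen sets (U ∈ τ with X ∖ U ∈ τ):
  U = ∅, X ∖ U = {M, N, O} — both open, so U is clopen.
  U = {M}, X ∖ U = {N, O} — both open, so U is clopen.
  U = {N, O}, X ∖ U = {M} — both open, so U is clopen.
  U = {M, N, O}, X ∖ U = ∅ — both open, so U is clopen.
Nontrivial clopen(s) exist: e.g. {M}. So (X, τ) is disconnected.
Compute connected components by grouping points that agree on all clopens:
  component: {M}
  component: {N, O}


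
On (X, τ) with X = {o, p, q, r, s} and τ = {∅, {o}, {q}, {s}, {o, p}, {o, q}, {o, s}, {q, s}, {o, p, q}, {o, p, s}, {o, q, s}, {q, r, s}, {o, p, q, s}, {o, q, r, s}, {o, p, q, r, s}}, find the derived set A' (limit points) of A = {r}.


A' = ∅

For each x ∈ X, list the open sets U ∈ τ with x ∈ U, then check whether U ∩ (A ∖ {x}) ≠ ∅ for every such U.
  x = o: open {o} ∋ x has {o} ∩ (A ∖ {o}) = ∅, so x is NOT a limit point.
  x = p: open {o, p} ∋ x has {o, p} ∩ (A ∖ {p}) = ∅, so x is NOT a limit point.
  x = q: open {q} ∋ x has {q} ∩ (A ∖ {q}) = ∅, so x is NOT a limit point.
  x = r: open {q, r, s} ∋ x has {q, r, s} ∩ (A ∖ {r}) = ∅, so x is NOT a limit point.
  x = s: open {s} ∋ x has {s} ∩ (A ∖ {s}) = ∅, so x is NOT a limit point.
Collecting: A' = ∅.


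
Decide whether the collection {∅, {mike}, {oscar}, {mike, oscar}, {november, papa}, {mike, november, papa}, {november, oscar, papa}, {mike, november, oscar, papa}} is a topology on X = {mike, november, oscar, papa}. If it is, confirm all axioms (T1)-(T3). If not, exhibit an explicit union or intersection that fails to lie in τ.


τ IS a topology on X.

Axiom (T1): ∅ ∈ τ? Yes; X ∈ τ? Yes.
Axiom (T2/T3): check pairwise unions and intersections of members of τ.
All pairwise intersections and unions checked — each lies in τ. Therefore τ satisfies (T1), (T2), (T3): it IS a topology on X.


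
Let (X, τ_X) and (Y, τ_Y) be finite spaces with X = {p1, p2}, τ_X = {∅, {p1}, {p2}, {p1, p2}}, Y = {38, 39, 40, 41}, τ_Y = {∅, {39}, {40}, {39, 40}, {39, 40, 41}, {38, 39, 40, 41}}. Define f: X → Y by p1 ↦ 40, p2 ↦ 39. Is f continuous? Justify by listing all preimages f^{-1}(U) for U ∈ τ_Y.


f IS continuous.

Compute f^{-1}(U) for each U ∈ τ_Y:
  U = ∅: f^{-1}(U) = ∅ ∈ τ_X ✓.
  U = {39}: f^{-1}(U) = {p2} ∈ τ_X ✓.
  U = {40}: f^{-1}(U) = {p1} ∈ τ_X ✓.
  U = {39, 40}: f^{-1}(U) = {p1, p2} ∈ τ_X ✓.
  U = {39, 40, 41}: f^{-1}(U) = {p1, p2} ∈ τ_X ✓.
  U = {38, 39, 40, 41}: f^{-1}(U) = {p1, p2} ∈ τ_X ✓.
Every preimage lies in τ_X, so f IS continuous.


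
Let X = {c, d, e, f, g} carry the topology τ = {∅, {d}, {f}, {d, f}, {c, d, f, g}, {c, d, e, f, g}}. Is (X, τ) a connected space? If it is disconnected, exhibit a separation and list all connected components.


(X, τ) is connected.

Find clopen sets (U ∈ τ with X ∖ U ∈ τ):
  U = ∅, X ∖ U = {c, d, e, f, g} — both open, so U is clopen.
  U = {c, d, e, f, g}, X ∖ U = ∅ — both open, so U is clopen.
Only trivial clopens (∅ and X) exist, so (X, τ) is connected.
Compute connected components by grouping points that agree on all clopens:
  component: {c, d, e, f, g}


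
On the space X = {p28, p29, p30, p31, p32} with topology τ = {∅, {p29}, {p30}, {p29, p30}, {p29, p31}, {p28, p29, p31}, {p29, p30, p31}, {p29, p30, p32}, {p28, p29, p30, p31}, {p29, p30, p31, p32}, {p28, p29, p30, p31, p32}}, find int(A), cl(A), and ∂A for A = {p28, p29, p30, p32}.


int(A) = {p29, p30, p32}, cl(A) = {p28, p29, p30, p31, p32}, ∂A = {p28, p31}.

Closed sets in (X, τ) are complements of opens:
  closed(X, τ) = {∅, {p28}, {p32}, {p28, p31}, {p28, p32}, {p30, p32}, {p28, p30, p32}, {p28, p31, p32}, {p28, p29, p31, p32}, {p28, p30, p31, p32}, {p28, p29, p30, p31, p32}}.
int(A) = ⋃ {U ∈ τ : U ⊆ A}. Opens contained in A: ∅, {p29}, {p30}, {p29, p30}, {p29, p30, p32}.
Taking the union of these: int(A) = {p29, p30, p32}.
cl(A) = ⋂ {C closed : A ⊆ C}. Closed sets containing A: {p28, p29, p30, p31, p32}.
Intersecting these: cl(A) = {p28, p29, p30, p31, p32}.
∂A = cl(A) ∖ int(A) = {p28, p29, p30, p31, p32} ∖ {p29, p30, p32} = {p28, p31}.


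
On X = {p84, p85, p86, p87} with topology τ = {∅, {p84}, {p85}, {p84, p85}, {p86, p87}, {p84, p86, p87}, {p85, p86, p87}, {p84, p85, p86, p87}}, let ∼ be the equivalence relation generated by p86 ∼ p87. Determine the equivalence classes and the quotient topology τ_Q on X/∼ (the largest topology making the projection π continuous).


X/∼ = {[p84], [p85], [p86=p87]}; |τ_Q| = 8.

Equivalence classes: [p84], [p85], [p86=p87].
Quotient map π: X → X/∼ sends p84 ↦ [p84], p85 ↦ [p85], p86 ↦ [p86=p87], p87 ↦ [p86=p87].
For each subset V ⊆ X/∼, compute π^{-1}(V) ⊆ X and check whether π^{-1}(V) ∈ τ. V is open in τ_Q iff π^{-1}(V) ∈ τ.
  V = {}: π^{-1}(V) = ∅ ∈ τ ✓.
  V = {[p84]}: π^{-1}(V) = {p84} ∈ τ ✓.
  V = {[p85]}: π^{-1}(V) = {p85} ∈ τ ✓.
  V = {[p84], [p85]}: π^{-1}(V) = {p84, p85} ∈ τ ✓.
  V = {[p86=p87]}: π^{-1}(V) = {p86, p87} ∈ τ ✓.
  V = {[p84], [p86=p87]}: π^{-1}(V) = {p84, p86, p87} ∈ τ ✓.
  V = {[p85], [p86=p87]}: π^{-1}(V) = {p85, p86, p87} ∈ τ ✓.
  V = {[p84], [p85], [p86=p87]}: π^{-1}(V) = {p84, p85, p86, p87} ∈ τ ✓.
Open sets in the quotient: τ_Q = {{}, {[p84]}, {[p85]}, {[p84], [p85]}, {[p86=p87]}, {[p84], [p86=p87]}, {[p85], [p86=p87]}, {[p84], [p85], [p86=p87]}} (8 elements).


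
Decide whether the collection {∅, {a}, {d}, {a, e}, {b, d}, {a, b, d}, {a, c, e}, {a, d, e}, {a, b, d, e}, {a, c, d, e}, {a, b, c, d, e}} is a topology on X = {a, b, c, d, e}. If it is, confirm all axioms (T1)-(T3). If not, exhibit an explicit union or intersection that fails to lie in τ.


τ is NOT a topology on X.

Axiom (T1): ∅ ∈ τ? Yes; X ∈ τ? Yes.
Axiom (T2/T3): check pairwise unions and intersections of members of τ.
Counterexample for (T2): {a} ∪ {d} = {a, d} ∉ τ. Therefore τ is NOT a topology.


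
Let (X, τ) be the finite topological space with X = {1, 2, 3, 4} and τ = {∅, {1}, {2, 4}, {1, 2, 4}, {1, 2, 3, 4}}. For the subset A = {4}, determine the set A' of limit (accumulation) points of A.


A' = {2, 3}

For each x ∈ X, list the open sets U ∈ τ with x ∈ U, then check whether U ∩ (A ∖ {x}) ≠ ∅ for every such U.
  x = 1: open {1} ∋ x has {1} ∩ (A ∖ {1}) = ∅, so x is NOT a limit point.
  x = 2: opens ∋ x are {2, 4}, {1, 2, 4}, {1, 2, 3, 4}; each meets A ∖ {2}, so x IS a limit point.
  x = 3: opens ∋ x are {1, 2, 3, 4}; each meets A ∖ {3}, so x IS a limit point.
  x = 4: open {2, 4} ∋ x has {2, 4} ∩ (A ∖ {4}) = ∅, so x is NOT a limit point.
Collecting: A' = {2, 3}.


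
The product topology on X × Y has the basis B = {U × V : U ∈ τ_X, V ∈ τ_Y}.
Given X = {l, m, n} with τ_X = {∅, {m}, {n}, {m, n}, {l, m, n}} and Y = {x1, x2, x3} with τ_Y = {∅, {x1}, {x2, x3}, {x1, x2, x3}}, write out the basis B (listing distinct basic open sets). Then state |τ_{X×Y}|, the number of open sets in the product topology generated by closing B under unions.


Basis B = {∅ × ∅, {m} × {x1}, {n} × {x1}, {m, n} × {x1}, {m} × {x2, x3}, {n} × {x2, x3}, {l, m, n} × {x1}, {m} × {x1, x2, x3}, {n} × {x1, x2, x3}, {m, n} × {x2, x3}, {l, m, n} × {x2, x3}, {m, n} × {x1, x2, x3}, {l, m, n} × {x1, x2, x3}}; |τ_{X×Y}| = 25.

Enumerate products U × V with U ∈ τ_X, V ∈ τ_Y (deduplicated):
  ∅ × ∅ = {} (∅)
  {m} × {x1} = {(m,x1)}
  {n} × {x1} = {(n,x1)}
  {m, n} × {x1} = {(m,x1), (n,x1)}
  {m} × {x2, x3} = {(m,x2), (m,x3)}
  {n} × {x2, x3} = {(n,x2), (n,x3)}
  {l, m, n} × {x1} = {(l,x1), (m,x1), (n,x1)}
  {m} × {x1, x2, x3} = {(m,x1), (m,x2), (m,x3)}
  {n} × {x1, x2, x3} = {(n,x1), (n,x2), (n,x3)}
  {m, n} × {x2, x3} = {(m,x2), (m,x3), (n,x2), (n,x3)}
  {l, m, n} × {x2, x3} = {(l,x2), (l,x3), (m,x2), (m,x3), (n,x2), (n,x3)}
  {m, n} × {x1, x2, x3} = {(m,x1), (m,x2), (m,x3), (n,x1), (n,x2), (n,x3)}
  {l, m, n} × {x1, x2, x3} = {(l,x1), (l,x2), (l,x3), (m,x1), (m,x2), (m,x3), (n,x1), (n,x2), (n,x3)}
These 13 distinct sets form the basis B.
Close under arbitrary unions to get τ_{X×Y}; counting gives |τ_{X×Y}| = 25.


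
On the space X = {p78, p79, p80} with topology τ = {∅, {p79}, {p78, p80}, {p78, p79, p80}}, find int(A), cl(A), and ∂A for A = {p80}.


int(A) = ∅, cl(A) = {p78, p80}, ∂A = {p78, p80}.

Closed sets in (X, τ) are complements of opens:
  closed(X, τ) = {∅, {p79}, {p78, p80}, {p78, p79, p80}}.
int(A) = ⋃ {U ∈ τ : U ⊆ A}. Opens contained in A: ∅.
Taking the union of these: int(A) = ∅.
cl(A) = ⋂ {C closed : A ⊆ C}. Closed sets containing A: {p78, p80}, {p78, p79, p80}.
Intersecting these: cl(A) = {p78, p80}.
∂A = cl(A) ∖ int(A) = {p78, p80} ∖ ∅ = {p78, p80}.


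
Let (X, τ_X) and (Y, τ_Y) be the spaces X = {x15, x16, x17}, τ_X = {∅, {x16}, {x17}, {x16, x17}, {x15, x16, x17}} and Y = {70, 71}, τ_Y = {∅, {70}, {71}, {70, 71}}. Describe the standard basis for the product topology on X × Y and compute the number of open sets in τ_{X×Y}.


Basis B = {∅ × ∅, {x16} × {70}, {x16} × {71}, {x17} × {70}, {x17} × {71}, {x16} × {70, 71}, {x16, x17} × {70}, {x16, x17} × {71}, {x17} × {70, 71}, {x15, x16, x17} × {70}, {x15, x16, x17} × {71}, {x16, x17} × {70, 71}, {x15, x16, x17} × {70, 71}}; |τ_{X×Y}| = 25.

Enumerate products U × V with U ∈ τ_X, V ∈ τ_Y (deduplicated):
  ∅ × ∅ = {} (∅)
  {x16} × {70} = {(x16,70)}
  {x16} × {71} = {(x16,71)}
  {x17} × {70} = {(x17,70)}
  {x17} × {71} = {(x17,71)}
  {x16} × {70, 71} = {(x16,70), (x16,71)}
  {x16, x17} × {70} = {(x16,70), (x17,70)}
  {x16, x17} × {71} = {(x16,71), (x17,71)}
  {x17} × {70, 71} = {(x17,70), (x17,71)}
  {x15, x16, x17} × {70} = {(x15,70), (x16,70), (x17,70)}
  {x15, x16, x17} × {71} = {(x15,71), (x16,71), (x17,71)}
  {x16, x17} × {70, 71} = {(x16,70), (x16,71), (x17,70), (x17,71)}
  {x15, x16, x17} × {70, 71} = {(x15,70), (x15,71), (x16,70), (x16,71), (x17,70), (x17,71)}
These 13 distinct sets form the basis B.
Close under arbitrary unions to get τ_{X×Y}; counting gives |τ_{X×Y}| = 25.


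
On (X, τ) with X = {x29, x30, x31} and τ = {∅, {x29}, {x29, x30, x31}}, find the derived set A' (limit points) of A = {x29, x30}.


A' = {x30, x31}

For each x ∈ X, list the open sets U ∈ τ with x ∈ U, then check whether U ∩ (A ∖ {x}) ≠ ∅ for every such U.
  x = x29: open {x29} ∋ x has {x29} ∩ (A ∖ {x29}) = ∅, so x is NOT a limit point.
  x = x30: opens ∋ x are {x29, x30, x31}; each meets A ∖ {x30}, so x IS a limit point.
  x = x31: opens ∋ x are {x29, x30, x31}; each meets A ∖ {x31}, so x IS a limit point.
Collecting: A' = {x30, x31}.


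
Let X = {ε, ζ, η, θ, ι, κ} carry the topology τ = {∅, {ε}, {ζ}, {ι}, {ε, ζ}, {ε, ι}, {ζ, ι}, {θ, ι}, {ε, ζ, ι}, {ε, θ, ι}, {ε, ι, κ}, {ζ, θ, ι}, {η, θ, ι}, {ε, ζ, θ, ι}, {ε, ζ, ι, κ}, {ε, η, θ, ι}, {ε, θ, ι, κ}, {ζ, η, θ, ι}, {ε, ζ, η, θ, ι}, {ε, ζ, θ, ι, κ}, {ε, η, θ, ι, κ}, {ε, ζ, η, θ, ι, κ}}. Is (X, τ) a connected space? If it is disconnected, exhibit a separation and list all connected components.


(X, τ) is disconnected; components = [{ζ}, {ε, η, θ, ι, κ}].

Find clopen sets (U ∈ τ with X ∖ U ∈ τ):
  U = ∅, X ∖ U = {ε, ζ, η, θ, ι, κ} — both open, so U is clopen.
  U = {ζ}, X ∖ U = {ε, η, θ, ι, κ} — both open, so U is clopen.
  U = {ε, η, θ, ι, κ}, X ∖ U = {ζ} — both open, so U is clopen.
  U = {ε, ζ, η, θ, ι, κ}, X ∖ U = ∅ — both open, so U is clopen.
Nontrivial clopen(s) exist: e.g. {ε, η, θ, ι, κ}. So (X, τ) is disconnected.
Compute connected components by grouping points that agree on all clopens:
  component: {ζ}
  component: {ε, η, θ, ι, κ}


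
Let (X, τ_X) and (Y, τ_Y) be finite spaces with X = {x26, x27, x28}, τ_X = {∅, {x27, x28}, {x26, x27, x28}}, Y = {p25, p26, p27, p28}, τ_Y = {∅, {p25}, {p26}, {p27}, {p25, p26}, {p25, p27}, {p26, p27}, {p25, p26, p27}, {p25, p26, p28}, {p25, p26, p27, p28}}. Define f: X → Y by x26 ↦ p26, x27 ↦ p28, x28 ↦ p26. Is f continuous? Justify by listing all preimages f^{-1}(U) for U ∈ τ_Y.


f is NOT continuous.

Compute f^{-1}(U) for each U ∈ τ_Y:
  U = ∅: f^{-1}(U) = ∅ ∈ τ_X ✓.
  U = {p25}: f^{-1}(U) = ∅ ∈ τ_X ✓.
  U = {p26}: f^{-1}(U) = {x26, x28} ∉ τ_X ✗.
  U = {p27}: f^{-1}(U) = ∅ ∈ τ_X ✓.
  U = {p25, p26}: f^{-1}(U) = {x26, x28} ∉ τ_X ✗.
  U = {p25, p27}: f^{-1}(U) = ∅ ∈ τ_X ✓.
  U = {p26, p27}: f^{-1}(U) = {x26, x28} ∉ τ_X ✗.
  U = {p25, p26, p27}: f^{-1}(U) = {x26, x28} ∉ τ_X ✗.
  U = {p25, p26, p28}: f^{-1}(U) = {x26, x27, x28} ∈ τ_X ✓.
  U = {p25, p26, p27, p28}: f^{-1}(U) = {x26, x27, x28} ∈ τ_X ✓.
Found U = {p26} with f^{-1}(U) = {x26, x28} not in τ_X. Therefore f is NOT continuous.


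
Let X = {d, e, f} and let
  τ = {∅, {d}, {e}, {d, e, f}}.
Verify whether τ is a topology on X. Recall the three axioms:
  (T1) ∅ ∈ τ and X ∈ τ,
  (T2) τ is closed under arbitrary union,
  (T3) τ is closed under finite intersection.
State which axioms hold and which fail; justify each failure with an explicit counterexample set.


τ is NOT a topology on X.

Axiom (T1): ∅ ∈ τ? Yes; X ∈ τ? Yes.
Axiom (T2/T3): check pairwise unions and intersections of members of τ.
Counterexample for (T2): {d} ∪ {e} = {d, e} ∉ τ. Therefore τ is NOT a topology.


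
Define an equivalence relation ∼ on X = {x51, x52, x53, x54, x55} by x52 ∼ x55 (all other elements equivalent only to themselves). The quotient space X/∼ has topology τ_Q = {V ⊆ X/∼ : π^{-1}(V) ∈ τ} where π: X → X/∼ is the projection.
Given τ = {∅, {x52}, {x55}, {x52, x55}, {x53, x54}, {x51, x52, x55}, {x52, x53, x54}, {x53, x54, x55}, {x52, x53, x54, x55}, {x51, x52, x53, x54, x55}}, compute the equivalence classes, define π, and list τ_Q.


X/∼ = {[x51], [x52=x55], [x53], [x54]}; |τ_Q| = 6.

Equivalence classes: [x51], [x52=x55], [x53], [x54].
Quotient map π: X → X/∼ sends x51 ↦ [x51], x52 ↦ [x52=x55], x53 ↦ [x53], x54 ↦ [x54], x55 ↦ [x52=x55].
For each subset V ⊆ X/∼, compute π^{-1}(V) ⊆ X and check whether π^{-1}(V) ∈ τ. V is open in τ_Q iff π^{-1}(V) ∈ τ.
  V = {}: π^{-1}(V) = ∅ ∈ τ ✓.
  V = {[x51]}: π^{-1}(V) = {x51} ∉ τ ✗.
  V = {[x52=x55]}: π^{-1}(V) = {x52, x55} ∈ τ ✓.
  V = {[x51], [x52=x55]}: π^{-1}(V) = {x51, x52, x55} ∈ τ ✓.
  V = {[x53]}: π^{-1}(V) = {x53} ∉ τ ✗.
  V = {[x51], [x53]}: π^{-1}(V) = {x51, x53} ∉ τ ✗.
  V = {[x52=x55], [x53]}: π^{-1}(V) = {x52, x53, x55} ∉ τ ✗.
  V = {[x51], [x52=x55], [x53]}: π^{-1}(V) = {x51, x52, x53, x55} ∉ τ ✗.
  V = {[x54]}: π^{-1}(V) = {x54} ∉ τ ✗.
  V = {[x51], [x54]}: π^{-1}(V) = {x51, x54} ∉ τ ✗.
  V = {[x52=x55], [x54]}: π^{-1}(V) = {x52, x54, x55} ∉ τ ✗.
  V = {[x51], [x52=x55], [x54]}: π^{-1}(V) = {x51, x52, x54, x55} ∉ τ ✗.
  V = {[x53], [x54]}: π^{-1}(V) = {x53, x54} ∈ τ ✓.
  V = {[x51], [x53], [x54]}: π^{-1}(V) = {x51, x53, x54} ∉ τ ✗.
  V = {[x52=x55], [x53], [x54]}: π^{-1}(V) = {x52, x53, x54, x55} ∈ τ ✓.
  V = {[x51], [x52=x55], [x53], [x54]}: π^{-1}(V) = {x51, x52, x53, x54, x55} ∈ τ ✓.
Open sets in the quotient: τ_Q = {{}, {[x52=x55]}, {[x51], [x52=x55]}, {[x53], [x54]}, {[x52=x55], [x53], [x54]}, {[x51], [x52=x55], [x53], [x54]}} (6 elements).


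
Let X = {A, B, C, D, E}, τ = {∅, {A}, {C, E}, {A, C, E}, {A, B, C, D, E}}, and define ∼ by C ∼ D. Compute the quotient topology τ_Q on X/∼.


X/∼ = {[A], [B], [C=D], [E]}; |τ_Q| = 3.

Equivalence classes: [A], [B], [C=D], [E].
Quotient map π: X → X/∼ sends A ↦ [A], B ↦ [B], C ↦ [C=D], D ↦ [C=D], E ↦ [E].
For each subset V ⊆ X/∼, compute π^{-1}(V) ⊆ X and check whether π^{-1}(V) ∈ τ. V is open in τ_Q iff π^{-1}(V) ∈ τ.
  V = {}: π^{-1}(V) = ∅ ∈ τ ✓.
  V = {[A]}: π^{-1}(V) = {A} ∈ τ ✓.
  V = {[B]}: π^{-1}(V) = {B} ∉ τ ✗.
  V = {[A], [B]}: π^{-1}(V) = {A, B} ∉ τ ✗.
  V = {[C=D]}: π^{-1}(V) = {C, D} ∉ τ ✗.
  V = {[A], [C=D]}: π^{-1}(V) = {A, C, D} ∉ τ ✗.
  V = {[B], [C=D]}: π^{-1}(V) = {B, C, D} ∉ τ ✗.
  V = {[A], [B], [C=D]}: π^{-1}(V) = {A, B, C, D} ∉ τ ✗.
  V = {[E]}: π^{-1}(V) = {E} ∉ τ ✗.
  V = {[A], [E]}: π^{-1}(V) = {A, E} ∉ τ ✗.
  V = {[B], [E]}: π^{-1}(V) = {B, E} ∉ τ ✗.
  V = {[A], [B], [E]}: π^{-1}(V) = {A, B, E} ∉ τ ✗.
  V = {[C=D], [E]}: π^{-1}(V) = {C, D, E} ∉ τ ✗.
  V = {[A], [C=D], [E]}: π^{-1}(V) = {A, C, D, E} ∉ τ ✗.
  V = {[B], [C=D], [E]}: π^{-1}(V) = {B, C, D, E} ∉ τ ✗.
  V = {[A], [B], [C=D], [E]}: π^{-1}(V) = {A, B, C, D, E} ∈ τ ✓.
Open sets in the quotient: τ_Q = {{}, {[A]}, {[A], [B], [C=D], [E]}} (3 elements).


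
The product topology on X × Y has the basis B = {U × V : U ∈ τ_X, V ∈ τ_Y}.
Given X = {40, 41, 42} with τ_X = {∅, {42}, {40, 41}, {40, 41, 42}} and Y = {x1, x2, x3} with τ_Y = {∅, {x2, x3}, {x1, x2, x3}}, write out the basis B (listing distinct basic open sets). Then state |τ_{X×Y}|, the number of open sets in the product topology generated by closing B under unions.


Basis B = {∅ × ∅, {42} × {x2, x3}, {42} × {x1, x2, x3}, {40, 41} × {x2, x3}, {40, 41} × {x1, x2, x3}, {40, 41, 42} × {x2, x3}, {40, 41, 42} × {x1, x2, x3}}; |τ_{X×Y}| = 9.

Enumerate products U × V with U ∈ τ_X, V ∈ τ_Y (deduplicated):
  ∅ × ∅ = {} (∅)
  {42} × {x2, x3} = {(42,x2), (42,x3)}
  {42} × {x1, x2, x3} = {(42,x1), (42,x2), (42,x3)}
  {40, 41} × {x2, x3} = {(40,x2), (40,x3), (41,x2), (41,x3)}
  {40, 41} × {x1, x2, x3} = {(40,x1), (40,x2), (40,x3), (41,x1), (41,x2), (41,x3)}
  {40, 41, 42} × {x2, x3} = {(40,x2), (40,x3), (41,x2), (41,x3), (42,x2), (42,x3)}
  {40, 41, 42} × {x1, x2, x3} = {(40,x1), (40,x2), (40,x3), (41,x1), (41,x2), (41,x3), (42,x1), (42,x2), (42,x3)}
These 7 distinct sets form the basis B.
Close under arbitrary unions to get τ_{X×Y}; counting gives |τ_{X×Y}| = 9.


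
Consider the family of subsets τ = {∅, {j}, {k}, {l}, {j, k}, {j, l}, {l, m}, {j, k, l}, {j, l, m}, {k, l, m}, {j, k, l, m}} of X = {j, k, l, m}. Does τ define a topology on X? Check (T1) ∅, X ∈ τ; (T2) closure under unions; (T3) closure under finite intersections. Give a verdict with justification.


τ is NOT a topology on X.

Axiom (T1): ∅ ∈ τ? Yes; X ∈ τ? Yes.
Axiom (T2/T3): check pairwise unions and intersections of members of τ.
Counterexample for (T2): {k} ∪ {l} = {k, l} ∉ τ. Therefore τ is NOT a topology.


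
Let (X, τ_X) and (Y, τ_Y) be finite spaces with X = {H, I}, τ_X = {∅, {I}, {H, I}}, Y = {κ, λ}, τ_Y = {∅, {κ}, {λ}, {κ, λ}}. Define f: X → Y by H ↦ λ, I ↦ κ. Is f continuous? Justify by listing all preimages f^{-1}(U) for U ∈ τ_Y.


f is NOT continuous.

Compute f^{-1}(U) for each U ∈ τ_Y:
  U = ∅: f^{-1}(U) = ∅ ∈ τ_X ✓.
  U = {κ}: f^{-1}(U) = {I} ∈ τ_X ✓.
  U = {λ}: f^{-1}(U) = {H} ∉ τ_X ✗.
  U = {κ, λ}: f^{-1}(U) = {H, I} ∈ τ_X ✓.
Found U = {λ} with f^{-1}(U) = {H} not in τ_X. Therefore f is NOT continuous.


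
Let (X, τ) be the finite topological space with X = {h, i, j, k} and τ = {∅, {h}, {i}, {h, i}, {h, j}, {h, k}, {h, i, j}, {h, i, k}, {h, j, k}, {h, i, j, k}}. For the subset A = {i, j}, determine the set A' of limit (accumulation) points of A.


A' = ∅

For each x ∈ X, list the open sets U ∈ τ with x ∈ U, then check whether U ∩ (A ∖ {x}) ≠ ∅ for every such U.
  x = h: open {h} ∋ x has {h} ∩ (A ∖ {h}) = ∅, so x is NOT a limit point.
  x = i: open {i} ∋ x has {i} ∩ (A ∖ {i}) = ∅, so x is NOT a limit point.
  x = j: open {h, j} ∋ x has {h, j} ∩ (A ∖ {j}) = ∅, so x is NOT a limit point.
  x = k: open {h, k} ∋ x has {h, k} ∩ (A ∖ {k}) = ∅, so x is NOT a limit point.
Collecting: A' = ∅.


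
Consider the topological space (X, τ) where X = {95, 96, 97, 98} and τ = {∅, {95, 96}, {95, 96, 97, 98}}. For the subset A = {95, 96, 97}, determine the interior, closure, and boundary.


int(A) = {95, 96}, cl(A) = {95, 96, 97, 98}, ∂A = {97, 98}.

Closed sets in (X, τ) are complements of opens:
  closed(X, τ) = {∅, {97, 98}, {95, 96, 97, 98}}.
int(A) = ⋃ {U ∈ τ : U ⊆ A}. Opens contained in A: ∅, {95, 96}.
Taking the union of these: int(A) = {95, 96}.
cl(A) = ⋂ {C closed : A ⊆ C}. Closed sets containing A: {95, 96, 97, 98}.
Intersecting these: cl(A) = {95, 96, 97, 98}.
∂A = cl(A) ∖ int(A) = {95, 96, 97, 98} ∖ {95, 96} = {97, 98}.


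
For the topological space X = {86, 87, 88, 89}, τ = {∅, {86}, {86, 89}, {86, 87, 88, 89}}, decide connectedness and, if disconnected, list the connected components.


(X, τ) is connected.

Find clopen sets (U ∈ τ with X ∖ U ∈ τ):
  U = ∅, X ∖ U = {86, 87, 88, 89} — both open, so U is clopen.
  U = {86, 87, 88, 89}, X ∖ U = ∅ — both open, so U is clopen.
Only trivial clopens (∅ and X) exist, so (X, τ) is connected.
Compute connected components by grouping points that agree on all clopens:
  component: {86, 87, 88, 89}


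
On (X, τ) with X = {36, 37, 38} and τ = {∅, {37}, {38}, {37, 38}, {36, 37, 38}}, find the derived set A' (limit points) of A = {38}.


A' = {36}

For each x ∈ X, list the open sets U ∈ τ with x ∈ U, then check whether U ∩ (A ∖ {x}) ≠ ∅ for every such U.
  x = 36: opens ∋ x are {36, 37, 38}; each meets A ∖ {36}, so x IS a limit point.
  x = 37: open {37} ∋ x has {37} ∩ (A ∖ {37}) = ∅, so x is NOT a limit point.
  x = 38: open {38} ∋ x has {38} ∩ (A ∖ {38}) = ∅, so x is NOT a limit point.
Collecting: A' = {36}.


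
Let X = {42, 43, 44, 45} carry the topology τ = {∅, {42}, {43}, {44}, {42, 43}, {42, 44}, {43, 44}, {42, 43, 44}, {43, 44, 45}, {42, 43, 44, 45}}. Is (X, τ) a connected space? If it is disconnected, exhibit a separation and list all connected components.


(X, τ) is disconnected; components = [{42}, {43, 44, 45}].

Find clopen sets (U ∈ τ with X ∖ U ∈ τ):
  U = ∅, X ∖ U = {42, 43, 44, 45} — both open, so U is clopen.
  U = {42}, X ∖ U = {43, 44, 45} — both open, so U is clopen.
  U = {43, 44, 45}, X ∖ U = {42} — both open, so U is clopen.
  U = {42, 43, 44, 45}, X ∖ U = ∅ — both open, so U is clopen.
Nontrivial clopen(s) exist: e.g. {43, 44, 45}. So (X, τ) is disconnected.
Compute connected components by grouping points that agree on all clopens:
  component: {42}
  component: {43, 44, 45}
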